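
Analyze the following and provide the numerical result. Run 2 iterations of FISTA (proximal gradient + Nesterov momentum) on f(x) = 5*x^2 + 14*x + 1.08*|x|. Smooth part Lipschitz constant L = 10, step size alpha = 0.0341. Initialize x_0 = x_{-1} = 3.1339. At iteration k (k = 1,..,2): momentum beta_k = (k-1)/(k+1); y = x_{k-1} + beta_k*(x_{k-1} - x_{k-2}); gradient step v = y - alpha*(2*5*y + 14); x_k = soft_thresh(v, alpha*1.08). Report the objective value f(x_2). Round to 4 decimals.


FISTA on f(x) = 5*x^2 + 14*x + 1.08*|x|
L = 10, alpha = 0.0341
Iteration 1: beta = 0.0, y = 3.1339 + 0.0*(3.1339 - 3.1339) = 3.1339
  grad(y) = 45.339, v = y - alpha*grad = 1.5878
  prox(v) = soft_thresh(1.5878, 0.0368) = 1.551
Iteration 2: beta = 0.3333, y = 1.551 + 0.3333*(1.551 - 3.1339) = 1.0234
  grad(y) = 24.2338, v = y - alpha*grad = 0.197
  prox(v) = soft_thresh(0.197, 0.0368) = 0.1602
f(x_2) = 5*0.1602^2 + 14*0.1602 + 1.08*|0.1602| = 2.5438


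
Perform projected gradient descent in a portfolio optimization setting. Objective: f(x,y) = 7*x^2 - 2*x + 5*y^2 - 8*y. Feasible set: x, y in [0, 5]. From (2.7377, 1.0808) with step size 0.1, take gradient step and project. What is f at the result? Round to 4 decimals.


Step 1: Compute gradient at (2.7377, 1.0808).
grad_x = 2*7*2.7377 - 2 = 36.3278
grad_y = 2*5*1.0808 - 8 = 2.808
Step 2: Gradient step.
x_raw = 2.7377 - 0.1*36.3278 = -0.8951
y_raw = 1.0808 - 0.1*2.808 = 0.8
Step 3: Project onto [0, 5].
x_proj = clip(-0.8951) = 0.0
y_proj = clip(0.8) = 0.8
Step 4: Evaluate f.
f(0.0, 0.8) = -3.2


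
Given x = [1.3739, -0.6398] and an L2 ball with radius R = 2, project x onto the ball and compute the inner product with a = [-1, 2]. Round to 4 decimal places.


Step 1: Compute ||x|| (intermediates to 6 decimals).
||x|| = sqrt(1.3739^2 + (-0.6398)^2) = 1.515568
Step 2: Project.
Since ||x|| <= R, proj = x (no scaling needed).
proj(x) = [1.3739, -0.6398]
Step 3: Dot product.
a^T * proj(x) = -1*1.3739 + 2*(-0.6398) = -2.6535


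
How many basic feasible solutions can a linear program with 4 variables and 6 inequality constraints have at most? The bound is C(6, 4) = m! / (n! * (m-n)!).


Each vertex corresponds to some choice of n active constraints out of m, so the number of vertices is at most C(m, n) = m! / (n!(m-n)!).
m = 6, n = 4
Numerator: 6 * 5 * 4 * 3
Denominator: 4! = 24
C(6, 4) = 15


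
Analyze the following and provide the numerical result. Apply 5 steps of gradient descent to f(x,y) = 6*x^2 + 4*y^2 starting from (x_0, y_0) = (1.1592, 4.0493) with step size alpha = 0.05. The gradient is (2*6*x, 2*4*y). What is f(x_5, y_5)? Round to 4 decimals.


Gradient descent on f(x,y) = 6*x^2 + 4*y^2.
Starting point: (1.1592, 4.0493), alpha = 0.05
Step 1: grad_x = 2*6*1.1592 = 13.9104, grad_y = 2*4*4.0493 = 32.3944
  x_1 = 1.1592 - 0.05*13.9104 = 0.4637
  y_1 = 4.0493 - 0.05*32.3944 = 2.4296
Step 2: grad_x = 2*6*0.4637 = 5.5642, grad_y = 2*4*2.4296 = 19.4366
  x_2 = 0.4637 - 0.05*5.5642 = 0.1855
  y_2 = 2.4296 - 0.05*19.4366 = 1.4577
Step 3: grad_x = 2*6*0.1855 = 2.2257, grad_y = 2*4*1.4577 = 11.662
  x_3 = 0.1855 - 0.05*2.2257 = 0.0742
  y_3 = 1.4577 - 0.05*11.662 = 0.8746
Step 4: grad_x = 2*6*0.0742 = 0.8903, grad_y = 2*4*0.8746 = 6.9972
  x_4 = 0.0742 - 0.05*0.8903 = 0.0297
  y_4 = 0.8746 - 0.05*6.9972 = 0.5248
Step 5: grad_x = 2*6*0.0297 = 0.3561, grad_y = 2*4*0.5248 = 4.1983
  x_5 = 0.0297 - 0.05*0.3561 = 0.0119
  y_5 = 0.5248 - 0.05*4.1983 = 0.3149
f(0.0119, 0.3149) = 6*0.0119^2 + 4*0.3149^2 = 0.3974


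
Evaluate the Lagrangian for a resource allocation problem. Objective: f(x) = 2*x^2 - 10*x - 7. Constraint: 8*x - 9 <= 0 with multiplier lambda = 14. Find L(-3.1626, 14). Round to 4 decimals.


Step 1: Evaluate f(x).
f(-3.1626) = 2*(-3.1626)^2 - 10*(-3.1626) - 7 = 44.6301
Step 2: Evaluate g(x).
g(-3.1626) = 8*-3.1626 - 9 = -34.3008
Step 3: Compute Lagrangian.
L = 44.6301 + 14*-34.3008 = -435.5811


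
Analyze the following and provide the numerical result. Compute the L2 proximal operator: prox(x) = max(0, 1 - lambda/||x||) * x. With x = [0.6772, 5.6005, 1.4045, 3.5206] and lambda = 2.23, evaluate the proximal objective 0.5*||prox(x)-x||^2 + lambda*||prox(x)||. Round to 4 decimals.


Step 1: Compute ||x||.
||x|| = 6.7964
Step 2: Compute scaling factor.
scale = max(0, 1 - 2.23/6.7964) = 0.6719
Step 3: prox(x) = [0.455, 3.7629, 0.9437, 2.3654]
||prox(x)|| = 4.5664
Step 4: Proximal objective.
0.5*||prox-x||^2 = 2.4865
lambda*||prox|| = 10.1831
Total = 12.6696


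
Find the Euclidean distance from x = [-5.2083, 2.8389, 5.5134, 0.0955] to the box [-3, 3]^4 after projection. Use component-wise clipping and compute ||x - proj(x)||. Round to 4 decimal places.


Project each component onto [-3, 3].
clip(-5.2083) = -3.0, clip(2.8389) = 2.8389, clip(5.5134) = 3.0, clip(0.0955) = 0.0955
Projection = [-3.0, 2.8389, 3.0, 0.0955]
Squared diffs: [4.8766, 0.0, 6.3172, 0.0]
Distance = sqrt(11.1938) = 3.3457


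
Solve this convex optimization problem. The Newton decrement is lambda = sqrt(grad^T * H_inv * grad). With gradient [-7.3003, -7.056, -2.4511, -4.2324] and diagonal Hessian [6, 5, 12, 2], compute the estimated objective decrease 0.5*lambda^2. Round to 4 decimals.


Step 1: H is diagonal, so H^(-1) * g = [-1.2167, -1.4112, -0.2043, -2.1162].
Step 2: g^T H^(-1) g = sum_i g_i^2 / H_ii
  = (-7.3003)^2/6 + (-7.056)^2/5 + (-2.4511)^2/12 + (-4.2324)^2/2
  = 8.8824 + 9.9574 + 0.5007 + 8.9566 = 28.2971
Step 3: Objective decrease = 0.5 * g^T H^(-1) g = 14.1485


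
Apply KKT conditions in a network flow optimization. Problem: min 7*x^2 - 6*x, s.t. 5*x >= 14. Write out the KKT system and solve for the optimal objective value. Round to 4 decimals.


Step 1: Try lambda = 0 (constraint inactive).
x_unc = 6/(2*7) = 0.4286
Check: 5*0.4286 = 2.143 < 14 -- violated!
Step 2: Constraint must be active: 5*x = 14
x* = 14/5 = 2.8
lambda = (2*7*2.8 - 6)/5 = 6.64
Step 3: Compute optimal value.
f(x*) = 7*2.8^2 - 6*2.8 = 38.08


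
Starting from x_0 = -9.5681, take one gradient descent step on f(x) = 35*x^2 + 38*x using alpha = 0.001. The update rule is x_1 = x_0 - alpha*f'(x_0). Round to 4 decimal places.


We compute the gradient at x_0 and apply the update.
f'(x) = 70*x + 38
f'(-9.5681) = 70*-9.5681 + 38 = -631.767
x_1 = -9.5681 - 0.001*-631.767 = -8.9363


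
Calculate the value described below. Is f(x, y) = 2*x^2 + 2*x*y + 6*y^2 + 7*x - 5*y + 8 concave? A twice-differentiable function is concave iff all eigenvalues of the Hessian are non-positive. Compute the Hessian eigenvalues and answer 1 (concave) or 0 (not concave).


The Hessian of f(x,y) = 2*x^2 + 2*x*y + 6*y^2 + 7*x - 5*y + 8 is:
H = [[4, 2], [2, 12]]
Trace = 4 + 12 = 16
Determinant = 4*12 - (2)^2 = 44
Discriminant = (16)^2 - 4*44 = 80.0
Eigenvalues: lambda_1 = 3.5279, lambda_2 = 12.4721
The function is not concave.

0


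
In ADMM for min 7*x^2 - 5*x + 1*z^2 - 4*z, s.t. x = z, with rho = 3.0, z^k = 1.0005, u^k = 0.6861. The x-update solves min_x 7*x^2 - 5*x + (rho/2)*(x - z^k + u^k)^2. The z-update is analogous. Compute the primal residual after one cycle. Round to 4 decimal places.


ADMM iteration with rho = 3.0, z^k = 1.0005, u^k = 0.6861
Step 1: x-update.
Minimize 7*x^2 - 5*x + (3.0/2)*(x - 1.0005 + 0.6861)^2
FOC: (2*7 + 3.0)*x = 5 + 3.0*(1.0005 - 0.6861)
x^{k+1} = 0.3496
Step 2: z-update.
Minimize 1*z^2 - 4*z + (3.0/2)*(0.3496 - z + 0.6861)^2
FOC: (2*1 + 3.0)*z = 4 + 3.0*(0.3496 + 0.6861)
z^{k+1} = 1.4214
Step 3: u-update.
u^{k+1} = 0.6861 + 0.3496 - 1.4214 = -0.3857
Step 4: Primal residual = |0.3496 - 1.4214| = 1.0718


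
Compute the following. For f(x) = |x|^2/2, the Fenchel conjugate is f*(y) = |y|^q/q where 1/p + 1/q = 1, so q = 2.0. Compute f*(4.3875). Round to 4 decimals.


The conjugate exponent q satisfies 1/p + 1/q = 1.
p = 2, so q = 2/(2 - 1) = 2.0
|y|^q = 4.3875^2.0 = 19.2502
f*(4.3875) = 19.2502 / 2.0 = 9.6251


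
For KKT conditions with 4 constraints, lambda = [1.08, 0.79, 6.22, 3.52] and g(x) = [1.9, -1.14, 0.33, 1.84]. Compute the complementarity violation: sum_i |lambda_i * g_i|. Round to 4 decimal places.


KKT complementary slackness check:
lambda_1 * g_1 = 1.08 * 1.9 = 2.052
lambda_2 * g_2 = 0.79 * -1.14 = -0.9006
lambda_3 * g_3 = 6.22 * 0.33 = 2.0526
lambda_4 * g_4 = 3.52 * 1.84 = 6.4768
Total violation = 2.052 + 0.9006 + 2.0526 + 6.4768 = 11.482


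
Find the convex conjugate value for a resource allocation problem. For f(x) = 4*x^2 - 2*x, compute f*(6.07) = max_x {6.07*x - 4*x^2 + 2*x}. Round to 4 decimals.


f*(y) = sup_x {y*x - a*x^2 - b*x} = sup_x {(y-b)*x - a*x^2}
FOC: (y - b) - 2a*x = 0 => x* = (y - b)/(2a)
x* = (6.07 + 2)/(2*4) = 1.0088
f*(6.07) = (y-b)^2/(4a) = (6.07 + 2)^2/(4*4)
= 65.1249/16 = 4.0703


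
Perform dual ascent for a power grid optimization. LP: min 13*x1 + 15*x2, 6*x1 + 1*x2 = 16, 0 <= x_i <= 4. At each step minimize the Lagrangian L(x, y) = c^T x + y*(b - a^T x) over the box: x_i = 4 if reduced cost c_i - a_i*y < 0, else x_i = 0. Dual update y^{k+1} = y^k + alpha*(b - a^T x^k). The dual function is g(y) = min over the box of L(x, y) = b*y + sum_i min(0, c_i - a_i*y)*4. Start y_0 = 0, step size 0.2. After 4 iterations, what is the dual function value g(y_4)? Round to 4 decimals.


Dual ascent for LP: min 13*x1 + 15*x2, 6*x1 + 1*x2 = 16, 0 <= x_i <= 4
Step 1: y^k = 0.0, reduced costs: (13.0, 15.0)
  x^k = (0.0, 0.0), subgradient = b - a^T x = 16.0
  y^{k+1} = 0.0 + 0.2*16.0 = 3.2
Step 2: y^k = 3.2, reduced costs: (-6.2, 11.8)
  x^k = (4.0, 0.0), subgradient = b - a^T x = -8.0
  y^{k+1} = 3.2 + 0.2*-8.0 = 1.6
Step 3: y^k = 1.6, reduced costs: (3.4, 13.4)
  x^k = (0.0, 0.0), subgradient = b - a^T x = 16.0
  y^{k+1} = 1.6 + 0.2*16.0 = 4.8
Step 4: y^k = 4.8, reduced costs: (-15.8, 10.2)
  x^k = (4.0, 0.0), subgradient = b - a^T x = -8.0
  y^{k+1} = 4.8 + 0.2*-8.0 = 3.2
Dual objective at y_4 = 3.2: reduced costs (-6.2, 11.8), box minimizer x = (4.0, 0.0)
g(y_4) = b*y + (c1 - a1*y)*x1 + (c2 - a2*y)*x2 = 16*3.2 + (-6.2)*4.0 + 11.8*0.0 = 51.2 - 24.8 + 0.0 = 26.4


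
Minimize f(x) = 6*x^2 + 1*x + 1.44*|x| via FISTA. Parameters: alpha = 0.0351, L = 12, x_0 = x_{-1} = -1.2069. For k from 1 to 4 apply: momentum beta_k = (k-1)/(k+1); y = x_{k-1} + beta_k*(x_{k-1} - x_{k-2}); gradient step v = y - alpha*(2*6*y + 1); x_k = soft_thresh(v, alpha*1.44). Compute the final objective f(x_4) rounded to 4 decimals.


FISTA on f(x) = 6*x^2 + 1*x + 1.44*|x|
L = 12, alpha = 0.0351
Iteration 1: beta = 0.0, y = -1.2069 + 0.0*(-1.2069 + 1.2069) = -1.2069
  grad(y) = -13.4828, v = y - alpha*grad = -0.7337
  prox(v) = soft_thresh(-0.7337, 0.0505) = -0.6831
Iteration 2: beta = 0.3333, y = -0.6831 + 0.3333*(-0.6831 + 1.2069) = -0.5085
  grad(y) = -5.1022, v = y - alpha*grad = -0.3294
  prox(v) = soft_thresh(-0.3294, 0.0505) = -0.2789
Iteration 3: beta = 0.5, y = -0.2789 + 0.5*(-0.2789 + 0.6831) = -0.0768
  grad(y) = 0.0788, v = y - alpha*grad = -0.0795
  prox(v) = soft_thresh(-0.0795, 0.0505) = -0.029
Iteration 4: beta = 0.6, y = -0.029 + 0.6*(-0.029 + 0.2789) = 0.1209
  grad(y) = 2.4513, v = y - alpha*grad = 0.0349
  prox(v) = soft_thresh(0.0349, 0.0505) = 0.0
f(x_4) = 6*0.0^2 + 1*0.0 + 1.44*|0.0| = 0.0


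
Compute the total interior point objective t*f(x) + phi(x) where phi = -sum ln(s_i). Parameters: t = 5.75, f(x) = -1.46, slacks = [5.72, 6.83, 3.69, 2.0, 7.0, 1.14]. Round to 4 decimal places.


Step 1: Compute log-barrier.
ln values: [1.744, 1.9213, 1.3056, 0.6931, 1.9459, 0.131]
phi = -(1.744 + 1.9213 + 1.3056 + 0.6931 + 1.9459 + 0.131) = -7.741
Step 2: Compute augmented objective.
t*f(x) = 5.75*-1.46 = -8.395
Total = -8.395 - 7.741 = -16.136


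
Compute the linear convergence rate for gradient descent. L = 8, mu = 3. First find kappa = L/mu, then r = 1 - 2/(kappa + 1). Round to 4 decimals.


Step 1: Compute the condition number.
kappa = L/mu = 8/3 = 2.6667
Step 2: Compute the convergence rate.
r = 1 - 2/(kappa + 1) = 1 - 2*mu/(L + mu) = (L - mu)/(L + mu) = 5/11 = 0.4545


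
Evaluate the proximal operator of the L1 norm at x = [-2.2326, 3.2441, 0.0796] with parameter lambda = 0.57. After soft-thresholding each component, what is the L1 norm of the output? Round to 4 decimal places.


Soft-thresholding with lambda = 0.57:
prox(-2.2326) = sign(-2.2326)*max(|-2.2326| - 0.57, 0) = -1.6626
prox(3.2441) = sign(3.2441)*max(|3.2441| - 0.57, 0) = 2.6741
prox(0.0796) = sign(0.0796)*max(|0.0796| - 0.57, 0) = 0.0
prox(x) = [-1.6626, 2.6741, 0.0]
||prox(x)||_1 = 1.6626 + 2.6741 + 0.0 = 4.3367


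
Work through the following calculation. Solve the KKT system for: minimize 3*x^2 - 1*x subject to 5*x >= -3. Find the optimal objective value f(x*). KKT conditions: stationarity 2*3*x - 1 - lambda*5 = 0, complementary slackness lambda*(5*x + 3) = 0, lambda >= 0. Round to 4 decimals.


Step 1: Try lambda = 0 (constraint inactive).
Stationarity: 2*3*x - 1 = 0
x* = 1/(2*3) = 1/6 = 0.1667 (rounded; the exact value 1/6 is used below)
Check constraint: 5*0.1667 = 0.8335 >= -3 -- satisfied.
Step 2: Compute optimal value.
f(x*) = 3*(1/6)^2 - 1*(1/6) = -0.0833


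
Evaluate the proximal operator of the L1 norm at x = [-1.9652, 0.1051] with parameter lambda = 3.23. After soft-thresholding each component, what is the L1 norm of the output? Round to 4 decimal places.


Soft-thresholding with lambda = 3.23:
prox(-1.9652) = sign(-1.9652)*max(|-1.9652| - 3.23, 0) = 0.0
prox(0.1051) = sign(0.1051)*max(|0.1051| - 3.23, 0) = 0.0
prox(x) = [0.0, 0.0]
||prox(x)||_1 = 0.0 + 0.0 = 0.0


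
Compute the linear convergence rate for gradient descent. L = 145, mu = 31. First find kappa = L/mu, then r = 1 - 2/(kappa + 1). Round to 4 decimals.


Step 1: Compute the condition number.
kappa = L/mu = 145/31 = 4.6774
Step 2: Compute the convergence rate.
r = 1 - 2/(kappa + 1) = 1 - 2*mu/(L + mu) = (L - mu)/(L + mu) = 114/176 = 0.6477


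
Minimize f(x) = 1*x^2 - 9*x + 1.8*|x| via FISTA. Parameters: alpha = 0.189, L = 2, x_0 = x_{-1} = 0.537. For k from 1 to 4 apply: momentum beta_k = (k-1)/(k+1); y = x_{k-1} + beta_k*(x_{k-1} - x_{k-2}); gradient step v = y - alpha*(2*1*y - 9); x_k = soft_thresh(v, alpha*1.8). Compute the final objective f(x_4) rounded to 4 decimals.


FISTA on f(x) = 1*x^2 - 9*x + 1.8*|x|
L = 2, alpha = 0.189
Iteration 1: beta = 0.0, y = 0.537 + 0.0*(0.537 - 0.537) = 0.537
  grad(y) = -7.926, v = y - alpha*grad = 2.035
  prox(v) = soft_thresh(2.035, 0.3402) = 1.6948
Iteration 2: beta = 0.3333, y = 1.6948 + 0.3333*(1.6948 - 0.537) = 2.0808
  grad(y) = -4.8385, v = y - alpha*grad = 2.9952
  prox(v) = soft_thresh(2.9952, 0.3402) = 2.655
Iteration 3: beta = 0.5, y = 2.655 + 0.5*(2.655 - 1.6948) = 3.1351
  grad(y) = -2.7297, v = y - alpha*grad = 3.6511
  prox(v) = soft_thresh(3.6511, 0.3402) = 3.3109
Iteration 4: beta = 0.6, y = 3.3109 + 0.6*(3.3109 - 2.655) = 3.7043
  grad(y) = -1.5913, v = y - alpha*grad = 4.0051
  prox(v) = soft_thresh(4.0051, 0.3402) = 3.6649
f(x_4) = 1*3.6649^2 - 9*3.6649 + 1.8*|3.6649| = -12.9558


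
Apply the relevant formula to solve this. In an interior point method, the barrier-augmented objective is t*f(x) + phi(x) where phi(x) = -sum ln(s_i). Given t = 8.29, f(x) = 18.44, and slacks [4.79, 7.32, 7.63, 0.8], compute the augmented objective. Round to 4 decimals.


Step 1: Compute log-barrier.
ln values: [1.5665, 1.9906, 2.0321, -0.2231]
phi = -(1.5665 + 1.9906 + 2.0321 - 0.2231) = -5.3661
Step 2: Compute augmented objective.
t*f(x) = 8.29*18.44 = 152.8676
Total = 152.8676 - 5.3661 = 147.5015


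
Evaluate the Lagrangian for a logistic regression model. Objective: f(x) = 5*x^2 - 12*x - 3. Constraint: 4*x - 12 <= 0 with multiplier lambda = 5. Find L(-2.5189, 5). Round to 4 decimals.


Step 1: Evaluate f(x).
f(-2.5189) = 5*(-2.5189)^2 - 12*(-2.5189) - 3 = 58.9511
Step 2: Evaluate g(x).
g(-2.5189) = 4*-2.5189 - 12 = -22.0756
Step 3: Compute Lagrangian.
L = 58.9511 + 5*-22.0756 = -51.4269


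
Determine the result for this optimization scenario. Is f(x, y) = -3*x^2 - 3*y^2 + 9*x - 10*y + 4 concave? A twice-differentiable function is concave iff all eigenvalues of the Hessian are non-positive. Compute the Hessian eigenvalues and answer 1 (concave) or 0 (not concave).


The Hessian of f(x,y) = -3*x^2 - 3*y^2 + 9*x - 10*y + 4 is:
H = [[-6, 0], [0, -6]]
Trace = -6 - 6 = -12
Determinant = -6*-6 - (0)^2 = 36
Discriminant = (-12)^2 - 4*36 = 0.0
Eigenvalues: lambda_1 = -6.0, lambda_2 = -6.0
The function is concave.

1


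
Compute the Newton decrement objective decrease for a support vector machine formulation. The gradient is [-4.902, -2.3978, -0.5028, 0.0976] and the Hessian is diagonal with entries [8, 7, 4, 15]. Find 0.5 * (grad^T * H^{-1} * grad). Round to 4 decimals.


Step 1: H is diagonal, so H^(-1) * g = [-0.6128, -0.3425, -0.1257, 0.0065].
Step 2: g^T H^(-1) g = sum_i g_i^2 / H_ii
  = (-4.902)^2/8 + (-2.3978)^2/7 + (-0.5028)^2/4 + (0.0976)^2/15
  = 3.0037 + 0.8213 + 0.0632 + 0.0006 = 3.8889
Step 3: Objective decrease = 0.5 * g^T H^(-1) g = 1.9444


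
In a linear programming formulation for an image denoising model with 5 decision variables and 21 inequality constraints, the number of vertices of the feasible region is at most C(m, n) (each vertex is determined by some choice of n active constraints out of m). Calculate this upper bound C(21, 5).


Each vertex corresponds to some choice of n active constraints out of m, so the number of vertices is at most C(m, n) = m! / (n!(m-n)!).
m = 21, n = 5
Numerator: 21 * 20 * 19 * 18 * 17
Denominator: 5! = 120
C(21, 5) = 20349


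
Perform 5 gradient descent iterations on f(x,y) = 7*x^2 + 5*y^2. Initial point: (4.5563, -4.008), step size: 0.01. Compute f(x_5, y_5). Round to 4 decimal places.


Gradient descent on f(x,y) = 7*x^2 + 5*y^2.
Starting point: (4.5563, -4.008), alpha = 0.01
Step 1: grad_x = 2*7*4.5563 = 63.7882, grad_y = 2*5*-4.008 = -40.08
  x_1 = 4.5563 - 0.01*63.7882 = 3.9184
  y_1 = -4.008 - 0.01*-40.08 = -3.6072
Step 2: grad_x = 2*7*3.9184 = 54.8579, grad_y = 2*5*-3.6072 = -36.072
  x_2 = 3.9184 - 0.01*54.8579 = 3.3698
  y_2 = -3.6072 - 0.01*-36.072 = -3.2465
Step 3: grad_x = 2*7*3.3698 = 47.1778, grad_y = 2*5*-3.2465 = -32.4648
  x_3 = 3.3698 - 0.01*47.1778 = 2.8981
  y_3 = -3.2465 - 0.01*-32.4648 = -2.9218
Step 4: grad_x = 2*7*2.8981 = 40.5729, grad_y = 2*5*-2.9218 = -29.2183
  x_4 = 2.8981 - 0.01*40.5729 = 2.4923
  y_4 = -2.9218 - 0.01*-29.2183 = -2.6296
Step 5: grad_x = 2*7*2.4923 = 34.8927, grad_y = 2*5*-2.6296 = -26.2965
  x_5 = 2.4923 - 0.01*34.8927 = 2.1434
  y_5 = -2.6296 - 0.01*-26.2965 = -2.3667
f(2.1434, -2.3667) = 7*2.1434^2 + 5*(-2.3667)^2 = 60.1653


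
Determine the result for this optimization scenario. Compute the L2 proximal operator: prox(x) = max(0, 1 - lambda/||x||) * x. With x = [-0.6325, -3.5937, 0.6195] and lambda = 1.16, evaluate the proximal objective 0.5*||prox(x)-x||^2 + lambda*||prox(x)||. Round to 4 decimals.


Step 1: Compute ||x||.
||x|| = 3.7012
Step 2: Compute scaling factor.
scale = max(0, 1 - 1.16/3.7012) = 0.6866
Step 3: prox(x) = [-0.4343, -2.4674, 0.4253]
||prox(x)|| = 2.5412
Step 4: Proximal objective.
0.5*||prox-x||^2 = 0.6728
lambda*||prox|| = 2.9478
Total = 3.6205


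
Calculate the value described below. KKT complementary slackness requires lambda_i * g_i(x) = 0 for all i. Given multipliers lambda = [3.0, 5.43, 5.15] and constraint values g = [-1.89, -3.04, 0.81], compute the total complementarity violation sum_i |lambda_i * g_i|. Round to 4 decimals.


KKT complementary slackness check:
lambda_1 * g_1 = 3.0 * -1.89 = -5.67
lambda_2 * g_2 = 5.43 * -3.04 = -16.5072
lambda_3 * g_3 = 5.15 * 0.81 = 4.1715
Total violation = 5.67 + 16.5072 + 4.1715 = 26.3487


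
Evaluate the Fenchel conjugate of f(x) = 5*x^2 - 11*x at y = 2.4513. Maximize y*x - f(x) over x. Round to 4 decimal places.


f*(y) = sup_x {y*x - a*x^2 - b*x} = sup_x {(y-b)*x - a*x^2}
FOC: (y - b) - 2a*x = 0 => x* = (y - b)/(2a)
x* = (2.4513 + 11)/(2*5) = 1.3451
f*(2.4513) = (y-b)^2/(4a) = (2.4513 + 11)^2/(4*5)
= 180.9375/20 = 9.0469


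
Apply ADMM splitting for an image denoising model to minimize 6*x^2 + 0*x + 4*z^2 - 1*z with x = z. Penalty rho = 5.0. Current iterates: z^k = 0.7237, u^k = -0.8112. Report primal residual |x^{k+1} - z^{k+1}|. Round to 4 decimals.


ADMM iteration with rho = 5.0, z^k = 0.7237, u^k = -0.8112
Step 1: x-update.
Minimize 6*x^2 + 0*x + (5.0/2)*(x - 0.7237 - 0.8112)^2
FOC: (2*6 + 5.0)*x = 0 + 5.0*(0.7237 + 0.8112)
x^{k+1} = 0.4514
Step 2: z-update.
Minimize 4*z^2 - 1*z + (5.0/2)*(0.4514 - z - 0.8112)^2
FOC: (2*4 + 5.0)*z = 1 + 5.0*(0.4514 - 0.8112)
z^{k+1} = -0.0614
Step 3: u-update.
u^{k+1} = -0.8112 + 0.4514 + 0.0614 = -0.2983
Step 4: Primal residual = |0.4514 + 0.0614| = 0.5129


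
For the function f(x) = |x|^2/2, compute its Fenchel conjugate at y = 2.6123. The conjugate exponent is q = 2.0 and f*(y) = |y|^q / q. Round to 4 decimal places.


The conjugate exponent q satisfies 1/p + 1/q = 1.
p = 2, so q = 2/(2 - 1) = 2.0
|y|^q = 2.6123^2.0 = 6.8241
f*(2.6123) = 6.8241 / 2.0 = 3.4121


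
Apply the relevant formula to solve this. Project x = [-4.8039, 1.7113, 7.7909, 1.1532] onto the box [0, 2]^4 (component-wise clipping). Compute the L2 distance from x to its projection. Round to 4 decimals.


Project each component onto [0, 2].
clip(-4.8039) = 0.0, clip(1.7113) = 1.7113, clip(7.7909) = 2.0, clip(1.1532) = 1.1532
Projection = [0.0, 1.7113, 2.0, 1.1532]
Squared diffs: [23.0775, 0.0, 33.5345, 0.0]
Distance = sqrt(56.612) = 7.5241


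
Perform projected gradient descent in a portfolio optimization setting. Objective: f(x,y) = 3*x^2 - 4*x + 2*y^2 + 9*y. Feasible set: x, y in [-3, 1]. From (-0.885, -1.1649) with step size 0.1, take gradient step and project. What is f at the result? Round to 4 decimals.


Step 1: Compute gradient at (-0.885, -1.1649).
grad_x = 2*3*-0.885 - 4 = -9.31
grad_y = 2*2*-1.1649 + 9 = 4.3404
Step 2: Gradient step.
x_raw = -0.885 - 0.1*-9.31 = 0.046
y_raw = -1.1649 - 0.1*4.3404 = -1.5989
Step 3: Project onto [-3, 1].
x_proj = clip(0.046) = 0.046
y_proj = clip(-1.5989) = -1.5989
Step 4: Evaluate f.
f(0.046, -1.5989) = -9.4549


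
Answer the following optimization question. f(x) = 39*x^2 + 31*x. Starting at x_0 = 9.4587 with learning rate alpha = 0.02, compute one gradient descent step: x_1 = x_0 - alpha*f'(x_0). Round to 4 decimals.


We compute the gradient at x_0 and apply the update.
f'(x) = 78*x + 31
f'(9.4587) = 78*9.4587 + 31 = 768.7786
x_1 = 9.4587 - 0.02*768.7786 = -5.9169


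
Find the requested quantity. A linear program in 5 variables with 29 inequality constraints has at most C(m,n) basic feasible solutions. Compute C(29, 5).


Each vertex corresponds to some choice of n active constraints out of m, so the number of vertices is at most C(m, n) = m! / (n!(m-n)!).
m = 29, n = 5
Numerator: 29 * 28 * 27 * 26 * 25
Denominator: 5! = 120
C(29, 5) = 118755


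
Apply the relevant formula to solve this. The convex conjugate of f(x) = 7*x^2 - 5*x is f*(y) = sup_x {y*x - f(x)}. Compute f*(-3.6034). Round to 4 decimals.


f*(y) = sup_x {y*x - a*x^2 - b*x} = sup_x {(y-b)*x - a*x^2}
FOC: (y - b) - 2a*x = 0 => x* = (y - b)/(2a)
x* = (-3.6034 + 5)/(2*7) = 0.0998
f*(-3.6034) = (y-b)^2/(4a) = (-3.6034 + 5)^2/(4*7)
= 1.9505/28 = 0.0697


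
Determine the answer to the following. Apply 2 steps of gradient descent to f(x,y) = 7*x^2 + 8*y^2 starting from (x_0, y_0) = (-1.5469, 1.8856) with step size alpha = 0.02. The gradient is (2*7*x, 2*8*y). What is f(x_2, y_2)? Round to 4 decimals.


Gradient descent on f(x,y) = 7*x^2 + 8*y^2.
Starting point: (-1.5469, 1.8856), alpha = 0.02
Step 1: grad_x = 2*7*-1.5469 = -21.6566, grad_y = 2*8*1.8856 = 30.1696
  x_1 = -1.5469 - 0.02*-21.6566 = -1.1138
  y_1 = 1.8856 - 0.02*30.1696 = 1.2822
Step 2: grad_x = 2*7*-1.1138 = -15.5928, grad_y = 2*8*1.2822 = 20.5153
  x_2 = -1.1138 - 0.02*-15.5928 = -0.8019
  y_2 = 1.2822 - 0.02*20.5153 = 0.8719
f(-0.8019, 0.8719) = 7*(-0.8019)^2 + 8*0.8719^2 = 10.5831


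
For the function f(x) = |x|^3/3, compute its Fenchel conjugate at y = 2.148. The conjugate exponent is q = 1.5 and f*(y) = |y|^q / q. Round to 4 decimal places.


The conjugate exponent q satisfies 1/p + 1/q = 1.
p = 3, so q = 3/(3 - 1) = 1.5
|y|^q = 2.148^1.5 = 3.1481
f*(2.148) = 3.1481 / 1.5 = 2.0987


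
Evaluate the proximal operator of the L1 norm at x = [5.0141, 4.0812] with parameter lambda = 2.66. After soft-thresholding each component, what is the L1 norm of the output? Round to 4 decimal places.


Soft-thresholding with lambda = 2.66:
prox(5.0141) = sign(5.0141)*max(|5.0141| - 2.66, 0) = 2.3541
prox(4.0812) = sign(4.0812)*max(|4.0812| - 2.66, 0) = 1.4212
prox(x) = [2.3541, 1.4212]
||prox(x)||_1 = 2.3541 + 1.4212 = 3.7753


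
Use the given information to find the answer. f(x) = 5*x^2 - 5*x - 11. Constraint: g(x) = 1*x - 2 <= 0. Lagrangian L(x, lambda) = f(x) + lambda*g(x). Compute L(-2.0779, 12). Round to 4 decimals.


Step 1: Evaluate f(x).
f(-2.0779) = 5*(-2.0779)^2 - 5*(-2.0779) - 11 = 20.9778
Step 2: Evaluate g(x).
g(-2.0779) = 1*-2.0779 - 2 = -4.0779
Step 3: Compute Lagrangian.
L = 20.9778 + 12*-4.0779 = -27.957


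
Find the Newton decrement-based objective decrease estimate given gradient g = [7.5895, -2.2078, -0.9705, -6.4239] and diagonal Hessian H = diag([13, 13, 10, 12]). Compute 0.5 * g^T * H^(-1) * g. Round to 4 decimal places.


Step 1: H is diagonal, so H^(-1) * g = [0.5838, -0.1698, -0.0971, -0.5353].
Step 2: g^T H^(-1) g = sum_i g_i^2 / H_ii
  = (7.5895)^2/13 + (-2.2078)^2/13 + (-0.9705)^2/10 + (-6.4239)^2/12
  = 4.4308 + 0.375 + 0.0942 + 3.4389 = 8.3388
Step 3: Objective decrease = 0.5 * g^T H^(-1) g = 4.1694


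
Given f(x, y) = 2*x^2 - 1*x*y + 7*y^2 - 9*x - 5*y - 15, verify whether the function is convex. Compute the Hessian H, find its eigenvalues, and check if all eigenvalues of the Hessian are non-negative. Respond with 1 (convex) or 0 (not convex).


The Hessian of f(x,y) = 2*x^2 - 1*x*y + 7*y^2 - 9*x - 5*y - 15 is:
H = [[4, -1], [-1, 14]]
Trace = 4 + 14 = 18
Determinant = 4*14 - (-1)^2 = 55
Discriminant = (18)^2 - 4*55 = 104.0
Eigenvalues: lambda_1 = 3.901, lambda_2 = 14.099
The function is convex.

1


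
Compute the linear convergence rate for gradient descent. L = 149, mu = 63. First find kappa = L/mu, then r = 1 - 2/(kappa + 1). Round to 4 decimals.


Step 1: Compute the condition number.
kappa = L/mu = 149/63 = 2.3651
Step 2: Compute the convergence rate.
r = 1 - 2/(kappa + 1) = 1 - 2*mu/(L + mu) = (L - mu)/(L + mu) = 86/212 = 0.4057


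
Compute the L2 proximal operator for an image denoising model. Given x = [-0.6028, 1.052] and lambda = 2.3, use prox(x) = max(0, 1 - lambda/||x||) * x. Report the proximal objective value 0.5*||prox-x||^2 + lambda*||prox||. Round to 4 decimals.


Step 1: Compute ||x||.
||x|| = 1.2125
Step 2: Compute scaling factor.
scale = max(0, 1 - 2.3/1.2125) = 0.0
Step 3: prox(x) = [-0.0, 0.0]
||prox(x)|| = 0.0
Step 4: Proximal objective.
0.5*||prox-x||^2 = 0.735
lambda*||prox|| = 0.0
Total = 0.735


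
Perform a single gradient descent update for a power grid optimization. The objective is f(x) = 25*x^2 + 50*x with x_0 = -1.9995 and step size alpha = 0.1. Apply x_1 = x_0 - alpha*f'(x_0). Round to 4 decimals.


We compute the gradient at x_0 and apply the update.
f'(x) = 50*x + 50
f'(-1.9995) = 50*-1.9995 + 50 = -49.975
x_1 = -1.9995 - 0.1*-49.975 = 2.998


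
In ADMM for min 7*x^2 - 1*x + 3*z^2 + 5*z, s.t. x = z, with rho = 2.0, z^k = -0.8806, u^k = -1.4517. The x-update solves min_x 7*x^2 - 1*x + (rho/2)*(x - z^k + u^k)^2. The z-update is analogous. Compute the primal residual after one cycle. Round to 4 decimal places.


ADMM iteration with rho = 2.0, z^k = -0.8806, u^k = -1.4517
Step 1: x-update.
Minimize 7*x^2 - 1*x + (2.0/2)*(x + 0.8806 - 1.4517)^2
FOC: (2*7 + 2.0)*x = 1 + 2.0*(-0.8806 + 1.4517)
x^{k+1} = 0.1339
Step 2: z-update.
Minimize 3*z^2 + 5*z + (2.0/2)*(0.1339 - z - 1.4517)^2
FOC: (2*3 + 2.0)*z = -5 + 2.0*(0.1339 - 1.4517)
z^{k+1} = -0.9545
Step 3: u-update.
u^{k+1} = -1.4517 + 0.1339 + 0.9545 = -0.3634
Step 4: Primal residual = |0.1339 + 0.9545| = 1.0883


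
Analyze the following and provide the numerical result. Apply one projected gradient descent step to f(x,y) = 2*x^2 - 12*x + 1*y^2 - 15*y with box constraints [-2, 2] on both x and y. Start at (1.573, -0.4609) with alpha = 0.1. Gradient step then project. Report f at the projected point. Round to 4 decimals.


Step 1: Compute gradient at (1.573, -0.4609).
grad_x = 2*2*1.573 - 12 = -5.708
grad_y = 2*1*-0.4609 - 15 = -15.9218
Step 2: Gradient step.
x_raw = 1.573 - 0.1*-5.708 = 2.1438
y_raw = -0.4609 - 0.1*-15.9218 = 1.1313
Step 3: Project onto [-2, 2].
x_proj = clip(2.1438) = 2.0
y_proj = clip(1.1313) = 1.1313
Step 4: Evaluate f.
f(2.0, 1.1313) = -31.6894


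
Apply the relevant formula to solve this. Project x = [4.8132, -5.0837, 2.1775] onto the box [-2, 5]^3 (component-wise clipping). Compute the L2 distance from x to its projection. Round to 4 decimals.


Project each component onto [-2, 5].
clip(4.8132) = 4.8132, clip(-5.0837) = -2.0, clip(2.1775) = 2.1775
Projection = [4.8132, -2.0, 2.1775]
Squared diffs: [0.0, 9.5092, 0.0]
Distance = sqrt(9.5092) = 3.0837


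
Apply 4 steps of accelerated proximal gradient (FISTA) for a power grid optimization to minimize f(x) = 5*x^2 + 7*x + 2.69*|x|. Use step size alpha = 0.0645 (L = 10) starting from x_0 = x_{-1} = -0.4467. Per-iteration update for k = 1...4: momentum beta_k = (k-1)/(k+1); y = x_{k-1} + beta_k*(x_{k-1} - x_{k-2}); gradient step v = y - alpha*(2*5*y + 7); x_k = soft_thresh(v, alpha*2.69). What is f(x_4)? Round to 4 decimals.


FISTA on f(x) = 5*x^2 + 7*x + 2.69*|x|
L = 10, alpha = 0.0645
Iteration 1: beta = 0.0, y = -0.4467 + 0.0*(-0.4467 + 0.4467) = -0.4467
  grad(y) = 2.533, v = y - alpha*grad = -0.6101
  prox(v) = soft_thresh(-0.6101, 0.1735) = -0.4366
Iteration 2: beta = 0.3333, y = -0.4366 + 0.3333*(-0.4366 + 0.4467) = -0.4332
  grad(y) = 2.668, v = y - alpha*grad = -0.6053
  prox(v) = soft_thresh(-0.6053, 0.1735) = -0.4318
Iteration 3: beta = 0.5, y = -0.4318 + 0.5*(-0.4318 + 0.4366) = -0.4294
  grad(y) = 2.7062, v = y - alpha*grad = -0.6039
  prox(v) = soft_thresh(-0.6039, 0.1735) = -0.4304
Iteration 4: beta = 0.6, y = -0.4304 + 0.6*(-0.4304 + 0.4318) = -0.4296
  grad(y) = 2.7039, v = y - alpha*grad = -0.604
  prox(v) = soft_thresh(-0.604, 0.1735) = -0.4305
f(x_4) = 5*(-0.4305)^2 + 7*(-0.4305) + 2.69*|-0.4305| = -0.9288


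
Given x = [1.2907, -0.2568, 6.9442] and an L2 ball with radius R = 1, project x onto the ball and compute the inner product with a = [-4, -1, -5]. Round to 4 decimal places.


Step 1: Compute ||x|| (intermediates to 6 decimals).
||x|| = sqrt(1.2907^2 + (-0.2568)^2 + 6.9442^2) = 7.067798
Step 2: Project.
Since ||x|| > R, scale = R/||x|| = 1/7.067798 = 0.141487, proj(x) = scale * x
proj(x) = [0.182617, -0.036334, 0.982514]
Step 3: Dot product.
a^T * proj(x) = -4*0.182617 - 1*(-0.036334) - 5*0.982514 = -5.6067


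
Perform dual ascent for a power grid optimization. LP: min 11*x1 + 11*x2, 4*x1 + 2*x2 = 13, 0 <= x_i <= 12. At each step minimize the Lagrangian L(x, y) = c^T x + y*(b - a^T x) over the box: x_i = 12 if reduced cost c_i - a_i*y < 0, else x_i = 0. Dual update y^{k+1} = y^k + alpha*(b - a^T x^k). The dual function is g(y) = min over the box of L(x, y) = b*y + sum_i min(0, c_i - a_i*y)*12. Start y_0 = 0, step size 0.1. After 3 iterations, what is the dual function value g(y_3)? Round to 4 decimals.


Dual ascent for LP: min 11*x1 + 11*x2, 4*x1 + 2*x2 = 13, 0 <= x_i <= 12
Step 1: y^k = 0.0, reduced costs: (11.0, 11.0)
  x^k = (0.0, 0.0), subgradient = b - a^T x = 13.0
  y^{k+1} = 0.0 + 0.1*13.0 = 1.3
Step 2: y^k = 1.3, reduced costs: (5.8, 8.4)
  x^k = (0.0, 0.0), subgradient = b - a^T x = 13.0
  y^{k+1} = 1.3 + 0.1*13.0 = 2.6
Step 3: y^k = 2.6, reduced costs: (0.6, 5.8)
  x^k = (0.0, 0.0), subgradient = b - a^T x = 13.0
  y^{k+1} = 2.6 + 0.1*13.0 = 3.9
Dual objective at y_3 = 3.9: reduced costs (-4.6, 3.2), box minimizer x = (12.0, 0.0)
g(y_3) = b*y + (c1 - a1*y)*x1 + (c2 - a2*y)*x2 = 13*3.9 + (-4.6)*12.0 + 3.2*0.0 = 50.7 - 55.2 + 0.0 = -4.5


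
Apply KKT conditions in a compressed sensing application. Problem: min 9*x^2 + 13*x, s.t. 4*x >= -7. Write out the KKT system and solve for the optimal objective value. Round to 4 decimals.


Step 1: Try lambda = 0 (constraint inactive).
Stationarity: 2*9*x + 13 = 0
x* = -13/(2*9) = -13/18 = -0.7222 (rounded; the exact value -13/18 is used below)
Check constraint: 4*-0.7222 = -2.8888 >= -7 -- satisfied.
Step 2: Compute optimal value.
f(x*) = 9*(-13/18)^2 + 13*(-13/18) = -4.6944


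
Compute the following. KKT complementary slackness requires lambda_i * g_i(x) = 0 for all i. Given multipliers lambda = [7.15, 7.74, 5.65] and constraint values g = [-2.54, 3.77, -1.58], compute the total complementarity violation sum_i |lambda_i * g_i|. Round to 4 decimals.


KKT complementary slackness check:
lambda_1 * g_1 = 7.15 * -2.54 = -18.161
lambda_2 * g_2 = 7.74 * 3.77 = 29.1798
lambda_3 * g_3 = 5.65 * -1.58 = -8.927
Total violation = 18.161 + 29.1798 + 8.927 = 56.2678


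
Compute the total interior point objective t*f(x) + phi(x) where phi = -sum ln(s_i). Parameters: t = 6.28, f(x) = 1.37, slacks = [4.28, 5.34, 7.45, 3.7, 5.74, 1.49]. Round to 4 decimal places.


Step 1: Compute log-barrier.
ln values: [1.454, 1.6752, 2.0082, 1.3083, 1.7475, 0.3988]
phi = -(1.454 + 1.6752 + 2.0082 + 1.3083 + 1.7475 + 0.3988) = -8.592
Step 2: Compute augmented objective.
t*f(x) = 6.28*1.37 = 8.6036
Total = 8.6036 - 8.592 = 0.0116


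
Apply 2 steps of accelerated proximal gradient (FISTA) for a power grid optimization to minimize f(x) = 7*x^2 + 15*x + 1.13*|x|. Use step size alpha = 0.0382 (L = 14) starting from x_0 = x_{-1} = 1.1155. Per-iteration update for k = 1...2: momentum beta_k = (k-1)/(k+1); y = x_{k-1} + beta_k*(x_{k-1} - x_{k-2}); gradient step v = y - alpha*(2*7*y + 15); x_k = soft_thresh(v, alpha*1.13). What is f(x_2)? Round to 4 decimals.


FISTA on f(x) = 7*x^2 + 15*x + 1.13*|x|
L = 14, alpha = 0.0382
Iteration 1: beta = 0.0, y = 1.1155 + 0.0*(1.1155 - 1.1155) = 1.1155
  grad(y) = 30.617, v = y - alpha*grad = -0.0541
  prox(v) = soft_thresh(-0.0541, 0.0432) = -0.0109
Iteration 2: beta = 0.3333, y = -0.0109 + 0.3333*(-0.0109 - 1.1155) = -0.3864
  grad(y) = 9.5908, v = y - alpha*grad = -0.7527
  prox(v) = soft_thresh(-0.7527, 0.0432) = -0.7096
f(x_2) = 7*(-0.7096)^2 + 15*(-0.7096) + 1.13*|-0.7096| = -6.3173


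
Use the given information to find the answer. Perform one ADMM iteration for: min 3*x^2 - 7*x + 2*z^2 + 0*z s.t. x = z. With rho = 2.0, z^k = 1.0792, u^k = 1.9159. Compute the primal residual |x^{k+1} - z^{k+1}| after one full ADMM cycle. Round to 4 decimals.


ADMM iteration with rho = 2.0, z^k = 1.0792, u^k = 1.9159
Step 1: x-update.
Minimize 3*x^2 - 7*x + (2.0/2)*(x - 1.0792 + 1.9159)^2
FOC: (2*3 + 2.0)*x = 7 + 2.0*(1.0792 - 1.9159)
x^{k+1} = 0.6658
Step 2: z-update.
Minimize 2*z^2 + 0*z + (2.0/2)*(0.6658 - z + 1.9159)^2
FOC: (2*2 + 2.0)*z = 0 + 2.0*(0.6658 + 1.9159)
z^{k+1} = 0.8606
Step 3: u-update.
u^{k+1} = 1.9159 + 0.6658 - 0.8606 = 1.7212
Step 4: Primal residual = |0.6658 - 0.8606| = 0.1948


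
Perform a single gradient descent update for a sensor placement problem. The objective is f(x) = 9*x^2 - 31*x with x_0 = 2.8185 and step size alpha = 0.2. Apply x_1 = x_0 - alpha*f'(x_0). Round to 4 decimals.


We compute the gradient at x_0 and apply the update.
f'(x) = 18*x - 31
f'(2.8185) = 18*2.8185 - 31 = 19.733
x_1 = 2.8185 - 0.2*19.733 = -1.1281


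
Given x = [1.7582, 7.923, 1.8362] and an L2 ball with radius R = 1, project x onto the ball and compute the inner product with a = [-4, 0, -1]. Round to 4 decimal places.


Step 1: Compute ||x|| (intermediates to 6 decimals).
||x|| = sqrt(1.7582^2 + 7.923^2 + 1.8362^2) = 8.320867
Step 2: Project.
Since ||x|| > R, scale = R/||x|| = 1/8.320867 = 0.12018, proj(x) = scale * x
proj(x) = [0.2113, 0.952186, 0.220675]
Step 3: Dot product.
a^T * proj(x) = -4*0.2113 + 0*0.952186 - 1*0.220675 = -1.0659


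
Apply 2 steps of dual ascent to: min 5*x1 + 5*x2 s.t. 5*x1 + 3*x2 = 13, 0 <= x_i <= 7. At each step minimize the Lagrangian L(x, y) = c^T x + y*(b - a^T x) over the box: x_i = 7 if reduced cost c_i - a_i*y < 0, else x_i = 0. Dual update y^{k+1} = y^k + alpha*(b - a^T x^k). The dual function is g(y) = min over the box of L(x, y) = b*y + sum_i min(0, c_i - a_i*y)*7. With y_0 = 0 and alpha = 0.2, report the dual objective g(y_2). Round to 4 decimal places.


Dual ascent for LP: min 5*x1 + 5*x2, 5*x1 + 3*x2 = 13, 0 <= x_i <= 7
Step 1: y^k = 0.0, reduced costs: (5.0, 5.0)
  x^k = (0.0, 0.0), subgradient = b - a^T x = 13.0
  y^{k+1} = 0.0 + 0.2*13.0 = 2.6
Step 2: y^k = 2.6, reduced costs: (-8.0, -2.8)
  x^k = (7.0, 7.0), subgradient = b - a^T x = -43.0
  y^{k+1} = 2.6 + 0.2*-43.0 = -6.0
Dual objective at y_2 = -6.0: reduced costs (35.0, 23.0), box minimizer x = (0.0, 0.0)
g(y_2) = b*y + (c1 - a1*y)*x1 + (c2 - a2*y)*x2 = 13*(-6.0) + 35.0*0.0 + 23.0*0.0 = -78.0 + 0.0 + 0.0 = -78.0


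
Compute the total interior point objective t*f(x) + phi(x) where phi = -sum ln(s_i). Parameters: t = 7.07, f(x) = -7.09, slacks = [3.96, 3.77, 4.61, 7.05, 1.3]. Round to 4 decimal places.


Step 1: Compute log-barrier.
ln values: [1.3762, 1.3271, 1.5282, 1.953, 0.2624]
phi = -(1.3762 + 1.3271 + 1.5282 + 1.953 + 0.2624) = -6.4469
Step 2: Compute augmented objective.
t*f(x) = 7.07*-7.09 = -50.1263
Total = -50.1263 - 6.4469 = -56.5732


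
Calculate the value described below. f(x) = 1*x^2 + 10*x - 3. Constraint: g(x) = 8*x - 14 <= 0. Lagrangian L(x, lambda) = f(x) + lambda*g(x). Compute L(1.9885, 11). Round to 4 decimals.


Step 1: Evaluate f(x).
f(1.9885) = 1*1.9885^2 + 10*1.9885 - 3 = 20.8391
Step 2: Evaluate g(x).
g(1.9885) = 8*1.9885 - 14 = 1.908
Step 3: Compute Lagrangian.
L = 20.8391 + 11*1.908 = 41.8271


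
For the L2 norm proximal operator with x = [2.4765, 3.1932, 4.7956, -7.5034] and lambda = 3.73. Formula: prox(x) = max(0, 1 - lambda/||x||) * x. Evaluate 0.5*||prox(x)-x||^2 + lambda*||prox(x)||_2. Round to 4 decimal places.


Step 1: Compute ||x||.
||x|| = 9.779
Step 2: Compute scaling factor.
scale = max(0, 1 - 3.73/9.779) = 0.6186
Step 3: prox(x) = [1.5319, 1.9752, 2.9664, -4.6414]
||prox(x)|| = 6.049
Step 4: Proximal objective.
0.5*||prox-x||^2 = 6.9565
lambda*||prox|| = 22.5628
Total = 29.5191


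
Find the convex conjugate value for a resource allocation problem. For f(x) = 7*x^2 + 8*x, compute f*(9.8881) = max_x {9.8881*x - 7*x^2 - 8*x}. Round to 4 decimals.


f*(y) = sup_x {y*x - a*x^2 - b*x} = sup_x {(y-b)*x - a*x^2}
FOC: (y - b) - 2a*x = 0 => x* = (y - b)/(2a)
x* = (9.8881 - 8)/(2*7) = 0.1349
f*(9.8881) = (y-b)^2/(4a) = (9.8881 - 8)^2/(4*7)
= 3.5649/28 = 0.1273


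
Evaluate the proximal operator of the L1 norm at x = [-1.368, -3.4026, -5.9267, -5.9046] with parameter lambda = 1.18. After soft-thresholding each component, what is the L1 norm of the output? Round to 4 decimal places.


Soft-thresholding with lambda = 1.18:
prox(-1.368) = sign(-1.368)*max(|-1.368| - 1.18, 0) = -0.188
prox(-3.4026) = sign(-3.4026)*max(|-3.4026| - 1.18, 0) = -2.2226
prox(-5.9267) = sign(-5.9267)*max(|-5.9267| - 1.18, 0) = -4.7467
prox(-5.9046) = sign(-5.9046)*max(|-5.9046| - 1.18, 0) = -4.7246
prox(x) = [-0.188, -2.2226, -4.7467, -4.7246]
||prox(x)||_1 = 0.188 + 2.2226 + 4.7467 + 4.7246 = 11.8819


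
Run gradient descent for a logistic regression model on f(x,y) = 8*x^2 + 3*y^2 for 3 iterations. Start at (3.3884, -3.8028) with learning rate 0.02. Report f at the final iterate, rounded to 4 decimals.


Gradient descent on f(x,y) = 8*x^2 + 3*y^2.
Starting point: (3.3884, -3.8028), alpha = 0.02
Step 1: grad_x = 2*8*3.3884 = 54.2144, grad_y = 2*3*-3.8028 = -22.8168
  x_1 = 3.3884 - 0.02*54.2144 = 2.3041
  y_1 = -3.8028 - 0.02*-22.8168 = -3.3465
Step 2: grad_x = 2*8*2.3041 = 36.8658, grad_y = 2*3*-3.3465 = -20.0788
  x_2 = 2.3041 - 0.02*36.8658 = 1.5668
  y_2 = -3.3465 - 0.02*-20.0788 = -2.9449
Step 3: grad_x = 2*8*1.5668 = 25.0687, grad_y = 2*3*-2.9449 = -17.6693
  x_3 = 1.5668 - 0.02*25.0687 = 1.0654
  y_3 = -2.9449 - 0.02*-17.6693 = -2.5915
f(1.0654, -2.5915) = 8*1.0654^2 + 3*(-2.5915)^2 = 29.2286


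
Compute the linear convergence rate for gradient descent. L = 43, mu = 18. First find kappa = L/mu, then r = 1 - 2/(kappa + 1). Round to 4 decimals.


Step 1: Compute the condition number.
kappa = L/mu = 43/18 = 2.3889
Step 2: Compute the convergence rate.
r = 1 - 2/(kappa + 1) = 1 - 2*mu/(L + mu) = (L - mu)/(L + mu) = 25/61 = 0.4098
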